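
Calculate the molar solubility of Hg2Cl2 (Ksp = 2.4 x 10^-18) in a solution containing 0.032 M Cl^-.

2.3e-15 M

Hg2Cl2(s) <=> Hg2^2+(aq) + 2 Cl^-(aq)
Ksp = [Hg2^2+][Cl^-]^2
Let s = moles of Hg2Cl2 that dissolve per litre. [Hg2^2+] = s, [Cl^-] = 0.032 + 2s ≈ 0.032 (Ksp is small, so little additional dissolves).
Ksp ≈ s × (0.032)^2
s = 2.3 × 10^-15 M
Check: 2s = 4.7 × 10^-15 ≪ 0.032, so the approximation is valid.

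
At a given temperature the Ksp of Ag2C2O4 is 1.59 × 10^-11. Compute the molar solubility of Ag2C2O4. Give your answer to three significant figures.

Ag2C2O4(s) ⇌ 2 Ag^+(aq) + C2O4^2-(aq)
Ksp = [Ag^+]^2[C2O4^2-]
For each mole of Ag2C2O4 that dissolves: [Ag^+] = 2s, [C2O4^2-] = s.
So Ksp = (2s)^2 × s = 4s^3
s = (1.59 × 10^-11 / 4)^(1/3) = 1.58 x 10^-4 M

s ≈ 1.58e-4 M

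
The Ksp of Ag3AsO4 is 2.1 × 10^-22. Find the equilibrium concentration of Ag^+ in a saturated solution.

Ag3AsO4(s) ⇌ 3 Ag^+(aq) + AsO4^3-(aq)
Ksp = [Ag^+]^3[AsO4^3-]
Let s = molar solubility. Then [Ag^+] = 3s and [AsO4^3-] = s.
Ksp = (3s)^3s = 27s^4
Solving, s = (2.1 × 10^-22/27)^(1/4) = 1.67 x 10^-6 M
[Ag^+] = 3s = 5.0 × 10^-6 M

[Ag^+] = 5.0 x 10^-6 M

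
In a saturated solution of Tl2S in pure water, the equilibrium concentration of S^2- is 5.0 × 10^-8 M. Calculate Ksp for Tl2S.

Tl2S(s) <=> 2 Tl^+ + S^2-
Stoichiometry gives [Tl^+] = (2/1)[S^2-] = 1.00 × 10^-7 M.
Ksp = [Tl^+]^2[S^2-]
Ksp = (1.00 × 10^-7)^2 × 5.0 x 10^-8 = 5.0 x 10^-22

5.0 x 10^-22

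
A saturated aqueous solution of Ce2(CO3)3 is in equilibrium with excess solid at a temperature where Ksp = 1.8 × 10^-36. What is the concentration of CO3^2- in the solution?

Ce2(CO3)3(s) <=> 2 Ce^3+ + 3 CO3^2-
Ksp = [Ce^3+]^2[CO3^2-]^3
With molar solubility s: [Ce^3+] = 2s, [CO3^2-] = 3s.
So Ksp = (2s)^2 × (3s)^3 = 108s^5
s = (1.8 × 10^-36 / 108)^(1/5) = 2.78 x 10^-8 M
[CO3^2-] = 3s = 8.3 × 10^-8 M

[CO3^2-] = 8.3 × 10^-8 M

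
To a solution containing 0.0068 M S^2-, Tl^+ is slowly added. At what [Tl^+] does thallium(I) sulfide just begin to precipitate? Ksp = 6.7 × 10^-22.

Tl2S(s) ⇌ 2 Tl^+(aq) + S^2-(aq)
Ksp = [Tl^+]^2[S^2-]
Precipitation begins when Q = Ksp. With [S^2-] = 0.0068 M:
6.7 × 10^-22 = (0.0068) × [Tl^+]^2
[Tl^+] = (6.7 × 10^-22 / 6.8 × 10^-3)^(1/2) = 3.1 × 10^-10 M

[Tl^+] = 3.1e-10 M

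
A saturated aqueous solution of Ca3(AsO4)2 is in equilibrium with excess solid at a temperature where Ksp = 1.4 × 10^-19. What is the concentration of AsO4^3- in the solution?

[AsO4^3-] ≈ 1.3e-4 M

Ca3(AsO4)2(s) ⇌ 3 Ca^2+ + 2 AsO4^3-
Ksp = [Ca^2+]^3[AsO4^3-]^2
With molar solubility s: [Ca^2+] = 3s, [AsO4^3-] = 2s.
Substituting: Ksp = (3s)^3(2s)^2 = 108s^5
Solving, s = (1.4 × 10^-19/108)^(1/5) = 6.65 × 10^-5 M
[AsO4^3-] = 2s = 1.3 x 10^-4 M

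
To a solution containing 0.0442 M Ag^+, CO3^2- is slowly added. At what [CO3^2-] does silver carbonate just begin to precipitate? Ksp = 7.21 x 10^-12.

Ag2CO3(s) ⇌ 2 Ag^+ + CO3^2-
Ksp = [Ag^+]^2[CO3^2-]
Precipitation begins when Q = Ksp. With [Ag^+] = 0.0442 M:
7.21 x 10^-12 = (0.0442)^2 × [CO3^2-]
[CO3^2-] = (7.21 x 10^-12 / 1.954 × 10^-3) = 3.69 x 10^-9 M

[CO3^2-] = 3.69 × 10^-9 M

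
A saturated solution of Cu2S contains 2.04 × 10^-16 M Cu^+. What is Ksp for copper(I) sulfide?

Cu2S(s) ⇌ 2 Cu^+(aq) + S^2-(aq)
Stoichiometry gives [S^2-] = (1/2)[Cu^+] = 1.020 × 10^-16 M.
Ksp = [Cu^+]^2[S^2-]
Ksp = (2.04 × 10^-16)^2 × 1.020 × 10^-16 = 4.24 x 10^-48

Ksp ≈ 4.24e-48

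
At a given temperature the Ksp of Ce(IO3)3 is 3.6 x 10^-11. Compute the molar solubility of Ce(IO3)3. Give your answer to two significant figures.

s = 1.1e-3 M

Ce(IO3)3(s) ⇌ Ce^3+ + 3 IO3^-
Ksp = [Ce^3+][IO3^-]^3
For each mole of Ce(IO3)3 that dissolves: [Ce^3+] = s, [IO3^-] = 3s.
Ksp = s(3s)^3 = 27s^4
Solving, s = (3.6 x 10^-11/27)^(1/4) = 1.1 x 10^-3 M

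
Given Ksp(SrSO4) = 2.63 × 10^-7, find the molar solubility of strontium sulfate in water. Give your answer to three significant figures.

5.13e-4 M

SrSO4(s) ⇌ Sr^2+ + SO4^2-
Ksp = [Sr^2+][SO4^2-]
With molar solubility s: [Sr^2+] = s, [SO4^2-] = s.
Ksp = (s)(s) = s^2
s = √(2.63 × 10^-7) = 5.13 x 10^-4 M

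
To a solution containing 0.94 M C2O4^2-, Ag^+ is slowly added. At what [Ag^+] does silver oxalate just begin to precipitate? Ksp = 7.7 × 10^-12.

2.9e-6 M

Ag2C2O4(s) <=> 2 Ag^+(aq) + C2O4^2-(aq)
Ksp = [Ag^+]^2[C2O4^2-]
Precipitation begins when Q = Ksp. With [C2O4^2-] = 0.94 M:
7.7 × 10^-12 = (0.94) × [Ag^+]^2
[Ag^+] = (7.7 × 10^-12 / 9.4 × 10^-1)^(1/2) = 2.9 × 10^-6 M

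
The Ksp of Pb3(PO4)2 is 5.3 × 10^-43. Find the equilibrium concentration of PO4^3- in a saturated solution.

[PO4^3-] = 2.7 x 10^-9 M

Pb3(PO4)2(s) <=> 3 Pb^2+(aq) + 2 PO4^3-(aq)
Ksp = [Pb^2+]^3[PO4^3-]^2
With molar solubility s: [Pb^2+] = 3s, [PO4^3-] = 2s.
So Ksp = (3s)^3 × (2s)^2 = 108s^5
Solving, s = (5.3 × 10^-43/108)^(1/5) = 1.37 × 10^-9 M
[PO4^3-] = 2s = 2.7 × 10^-9 M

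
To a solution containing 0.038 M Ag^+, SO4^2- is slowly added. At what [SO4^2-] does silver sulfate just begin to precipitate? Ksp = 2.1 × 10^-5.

Ag2SO4(s) <=> 2 Ag^+ + SO4^2-
Ksp = [Ag^+]^2[SO4^2-]
Precipitation begins when Q = Ksp. With [Ag^+] = 0.038 M:
2.1 × 10^-5 = (0.038)^2 × [SO4^2-]
[SO4^2-] = (2.1 × 10^-5 / 1.44 x 10^-3) = 1.5 × 10^-2 M

[SO4^2-] ≈ 0.015 M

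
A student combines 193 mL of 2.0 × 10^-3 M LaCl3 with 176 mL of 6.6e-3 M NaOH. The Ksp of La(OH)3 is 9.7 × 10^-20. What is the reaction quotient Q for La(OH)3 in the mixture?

Total volume = 193 + 176 = 369 mL.
[La^3+] = 2.0 × 10^-3 × (193/369) = 1.05 × 10^-3 M
[OH^-] = 6.6 × 10^-3 × (176/369) = 3.15 × 10^-3 M
La(OH)3(s) ⇌ La^3+ + 3 OH^-, so Q = [La^3+][OH^-]^3
Q = (1.05 × 10^-3)(3.15 × 10^-3)^3 = 3.3 × 10^-11
Q > Ksp, so La(OH)3 will precipitate.

Q = 3.3 x 10^-11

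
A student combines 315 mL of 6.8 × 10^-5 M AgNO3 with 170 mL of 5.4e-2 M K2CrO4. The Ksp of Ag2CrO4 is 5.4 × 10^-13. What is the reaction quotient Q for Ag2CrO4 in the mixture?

Total volume = 315 + 170 = 485 mL.
[Ag^+] = 6.8 x 10^-5 × (315/485) = 4.42 x 10^-5 M
[CrO4^2-] = 5.4 × 10^-2 × (170/485) = 1.89 x 10^-2 M
Ag2CrO4(s) ⇌ 2 Ag^+ + CrO4^2-, so Q = [Ag^+]^2[CrO4^2-]
Q = (4.42 × 10^-5)^2(1.89 × 10^-2) = 3.7 × 10^-11
Q > Ksp, so Ag2CrO4 will precipitate.

3.7e-11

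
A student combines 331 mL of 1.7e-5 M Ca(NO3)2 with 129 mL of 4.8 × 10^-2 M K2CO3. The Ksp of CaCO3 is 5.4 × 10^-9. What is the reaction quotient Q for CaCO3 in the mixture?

Total volume = 331 + 129 = 460 mL.
[Ca^2+] = 1.7 × 10^-5 × (331/460) = 1.22 × 10^-5 M
[CO3^2-] = 4.8 x 10^-2 × (129/460) = 1.35 x 10^-2 M
CaCO3(s) <=> Ca^2+(aq) + CO3^2-(aq), so Q = [Ca^2+][CO3^2-]
Q = (1.22 × 10^-5)(1.35 × 10^-2) = 1.6 × 10^-7
Q > Ksp, so CaCO3 will precipitate.

Q ≈ 1.6 x 10^-7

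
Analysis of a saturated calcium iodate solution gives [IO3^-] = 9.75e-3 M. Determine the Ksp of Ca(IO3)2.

Ca(IO3)2(s) ⇌ Ca^2+ + 2 IO3^-
Stoichiometry gives [Ca^2+] = (1/2)[IO3^-] = 4.875 × 10^-3 M.
Ksp = [Ca^2+][IO3^-]^2
Ksp = 4.875 × 10^-3 × (9.75 × 10^-3)^2 = 4.63 × 10^-7

Ksp = 4.63 × 10^-7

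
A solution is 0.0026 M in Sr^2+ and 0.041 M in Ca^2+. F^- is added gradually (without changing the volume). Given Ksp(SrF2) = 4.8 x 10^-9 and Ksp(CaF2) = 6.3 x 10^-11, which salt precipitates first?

CaF2

Precipitation of each salt starts when its ion product equals its Ksp.
For SrF2: 4.8 x 10^-9 = 0.0026 × [F^-]^2  ⇒  [F^-] = 1.4 x 10^-3 M.
For CaF2: 6.3 x 10^-11 = 0.041 × [F^-]^2  ⇒  [F^-] = 3.9 x 10^-5 M.
The salt with the lower threshold [F^-] precipitates first: CaF2.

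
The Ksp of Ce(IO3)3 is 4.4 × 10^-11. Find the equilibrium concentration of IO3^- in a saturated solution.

Ce(IO3)3(s) <=> Ce^3+(aq) + 3 IO3^-(aq)
Ksp = [Ce^3+][IO3^-]^3
With molar solubility s: [Ce^3+] = s, [IO3^-] = 3s.
Substituting: Ksp = s(3s)^3 = 27s^4
s^4 = 4.4 × 10^-11 / 27, so s = 1.13 x 10^-3 M
[IO3^-] = 3s = 3.4 × 10^-3 M

[IO3^-] = 3.4e-3 M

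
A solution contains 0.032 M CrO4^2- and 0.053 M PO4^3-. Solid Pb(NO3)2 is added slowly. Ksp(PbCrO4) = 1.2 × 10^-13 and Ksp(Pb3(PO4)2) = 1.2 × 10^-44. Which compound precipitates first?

Pb3(PO4)2

Precipitation of each salt starts when its ion product equals its Ksp.
For PbCrO4: 1.2 × 10^-13 = 0.032 × [Pb^2+]  ⇒  [Pb^2+] = 3.8 × 10^-12 M.
For Pb3(PO4)2: 1.2 × 10^-44 = (0.053)^2 × [Pb^2+]^3  ⇒  [Pb^2+] = 1.6 × 10^-14 M.
The salt with the lower threshold [Pb^2+] precipitates first: Pb3(PO4)2.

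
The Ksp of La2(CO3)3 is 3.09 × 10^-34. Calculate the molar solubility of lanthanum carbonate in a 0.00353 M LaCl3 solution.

9.72 × 10^-11 M

La2(CO3)3(s) ⇌ 2 La^3+(aq) + 3 CO3^2-(aq)
Ksp = [La^3+]^2[CO3^2-]^3
Let s = moles of La2(CO3)3 that dissolve per litre. [La^3+] = 0.00353 + 2s ≈ 0.00353, [CO3^2-] = 3s (common-ion effect: La^3+ is already 0.00353 M).
Ksp ≈ (0.00353)^2 × (3s)^3
s = 9.72 × 10^-11 M
Check: 2s = 1.9 x 10^-10 ≪ 0.00353, so the approximation is valid.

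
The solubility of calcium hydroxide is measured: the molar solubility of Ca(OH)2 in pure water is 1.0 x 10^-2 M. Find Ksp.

Ksp = 4.0 x 10^-6

Ca(OH)2(s) ⇌ Ca^2+(aq) + 2 OH^-(aq)
Let s = molar solubility. Then [Ca^2+] = s and [OH^-] = 2s.
Ksp = [Ca^2+][OH^-]^2
Substituting: Ksp = s(2s)^2 = 4s^3
Ksp = 4 × (1.0 × 10^-2)^3 = 4.0 x 10^-6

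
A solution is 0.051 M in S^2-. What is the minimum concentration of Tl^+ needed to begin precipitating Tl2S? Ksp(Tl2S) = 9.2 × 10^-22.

Tl2S(s) ⇌ 2 Tl^+(aq) + S^2-(aq)
Ksp = [Tl^+]^2[S^2-]
Precipitation begins when Q = Ksp. With [S^2-] = 0.051 M:
9.2 × 10^-22 = (0.051) × [Tl^+]^2
[Tl^+] = (9.2 × 10^-22 / 5.1 × 10^-2)^(1/2) = 1.3 x 10^-10 M

[Tl^+] ≈ 1.3 x 10^-10 M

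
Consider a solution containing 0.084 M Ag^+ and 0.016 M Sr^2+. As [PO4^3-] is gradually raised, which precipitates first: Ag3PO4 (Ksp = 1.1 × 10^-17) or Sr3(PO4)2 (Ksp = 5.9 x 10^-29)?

Each salt begins to precipitate when Q = Ksp, i.e. when [PO4^3-] reaches its threshold.
For Ag3PO4: 1.1 × 10^-17 = (0.084)^3 × [PO4^3-]  ⇒  [PO4^3-] = 1.9 × 10^-14 M.
For Sr3(PO4)2: 5.9 x 10^-29 = (0.016)^3 × [PO4^3-]^2  ⇒  [PO4^3-] = 3.8 × 10^-12 M.
The salt with the lower threshold [PO4^3-] precipitates first: Ag3PO4.

Ag3PO4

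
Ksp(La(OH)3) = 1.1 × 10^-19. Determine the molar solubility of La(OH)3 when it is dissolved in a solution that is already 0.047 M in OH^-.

La(OH)3(s) <=> La^3+ + 3 OH^-
Ksp = [La^3+][OH^-]^3
Let s be the molar solubility in this solution. [La^3+] = s, [OH^-] = 0.047 + 3s ≈ 0.047 (since the OH^- already present dominates).
Ksp ≈ s × (0.047)^3
s = 1.1 x 10^-15 M
Check: 3s = 3.2 × 10^-15 ≪ 0.047, so the approximation is valid.

s = 1.1e-15 M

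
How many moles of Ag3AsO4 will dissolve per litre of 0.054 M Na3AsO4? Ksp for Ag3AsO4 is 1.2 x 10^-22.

Ag3AsO4(s) ⇌ 3 Ag^+ + AsO4^3-
Ksp = [Ag^+]^3[AsO4^3-]
If s mol/L dissolves here, [Ag^+] = 3s, [AsO4^3-] = 0.054 + s ≈ 0.054 (common-ion effect: AsO4^3- is already 0.054 M).
Ksp ≈ (3s)^3 × 0.054
s = 4.3 x 10^-8 M
Check: s = 4.3 x 10^-8 ≪ 0.054, so the approximation is valid.

4.3 × 10^-8 M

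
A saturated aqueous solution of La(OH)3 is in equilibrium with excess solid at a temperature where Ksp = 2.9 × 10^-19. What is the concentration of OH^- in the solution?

3.1 x 10^-5 M

La(OH)3(s) ⇌ La^3+ + 3 OH^-
Ksp = [La^3+][OH^-]^3
If s mol/L of La(OH)3 dissolves, [La^3+] = s and [OH^-] = 3s.
Ksp = s(3s)^3 = 27s^4
s^4 = 2.9 × 10^-19 / 27, so s = 1.02 x 10^-5 M
[OH^-] = 3s = 3.1 × 10^-5 M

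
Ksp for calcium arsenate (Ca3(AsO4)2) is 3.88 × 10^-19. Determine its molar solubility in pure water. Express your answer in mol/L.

Ca3(AsO4)2(s) ⇌ 3 Ca^2+ + 2 AsO4^3-
Ksp = [Ca^2+]^3[AsO4^3-]^2
Let s = molar solubility. Then [Ca^2+] = 3s and [AsO4^3-] = 2s.
Ksp = (3s)^3(2s)^2 = 108s^5
s^5 = 3.88 × 10^-19 / 108, so s = 8.15 × 10^-5 M

s = 8.15e-5 M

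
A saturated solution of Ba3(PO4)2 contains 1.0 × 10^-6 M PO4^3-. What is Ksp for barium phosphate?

Ksp = 3.4 x 10^-30

Ba3(PO4)2(s) ⇌ 3 Ba^2+ + 2 PO4^3-
Stoichiometry gives [Ba^2+] = (3/2)[PO4^3-] = 1.50 × 10^-6 M.
Ksp = [Ba^2+]^3[PO4^3-]^2
Ksp = (1.50 x 10^-6)^3 × (1.0 × 10^-6)^2 = 3.4 × 10^-30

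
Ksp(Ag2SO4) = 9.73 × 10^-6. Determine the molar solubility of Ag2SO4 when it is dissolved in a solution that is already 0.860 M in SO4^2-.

Ag2SO4(s) ⇌ 2 Ag^+ + SO4^2-
Ksp = [Ag^+]^2[SO4^2-]
If s mol/L dissolves here, [Ag^+] = 2s, [SO4^2-] = 0.860 + s ≈ 0.860 (Ksp is small, so little additional dissolves).
Ksp ≈ (2s)^2 × 0.860
s = 1.68 x 10^-3 M
Check: s = 1.7 x 10^-3 ≪ 0.860, so the approximation is valid.

1.68e-3 M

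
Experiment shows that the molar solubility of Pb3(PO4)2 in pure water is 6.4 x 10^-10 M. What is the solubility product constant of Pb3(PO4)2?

Ksp = 1.2e-44

Pb3(PO4)2(s) ⇌ 3 Pb^2+(aq) + 2 PO4^3-(aq)
If s mol/L of Pb3(PO4)2 dissolves, [Pb^2+] = 3s and [PO4^3-] = 2s.
Ksp = [Pb^2+]^3[PO4^3-]^2
Ksp = (3s)^3(2s)^2 = 108s^5
Ksp = 108 × (6.4 x 10^-10)^5 = 1.2 × 10^-44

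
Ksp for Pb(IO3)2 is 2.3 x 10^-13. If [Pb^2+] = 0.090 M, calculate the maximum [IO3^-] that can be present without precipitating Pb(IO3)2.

Pb(IO3)2(s) ⇌ Pb^2+ + 2 IO3^-
Ksp = [Pb^2+][IO3^-]^2
Precipitation begins when Q = Ksp. With [Pb^2+] = 0.090 M:
2.3 x 10^-13 = (0.090) × [IO3^-]^2
[IO3^-] = (2.3 x 10^-13 / 9.0 x 10^-2)^(1/2) = 1.6 × 10^-6 M

1.6e-6 M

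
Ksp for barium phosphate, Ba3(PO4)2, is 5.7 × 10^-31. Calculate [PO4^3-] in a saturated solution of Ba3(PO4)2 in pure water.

7.0 × 10^-7 M

Ba3(PO4)2(s) ⇌ 3 Ba^2+ + 2 PO4^3-
Ksp = [Ba^2+]^3[PO4^3-]^2
Let s = molar solubility. Then [Ba^2+] = 3s and [PO4^3-] = 2s.
Ksp = (3s)^3(2s)^2 = 108s^5
s^5 = 5.7 × 10^-31 / 108, so s = 3.50 × 10^-7 M
[PO4^3-] = 2s = 7.0 × 10^-7 M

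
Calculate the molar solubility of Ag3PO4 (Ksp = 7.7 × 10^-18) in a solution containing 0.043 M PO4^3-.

s = 1.9e-6 M

Ag3PO4(s) ⇌ 3 Ag^+ + PO4^3-
Ksp = [Ag^+]^3[PO4^3-]
If s mol/L dissolves here, [Ag^+] = 3s, [PO4^3-] = 0.043 + s ≈ 0.043 (common-ion effect: PO4^3- is already 0.043 M).
Ksp ≈ (3s)^3 × 0.043
s = 1.9 x 10^-6 M
Check: s = 1.9 × 10^-6 ≪ 0.043, so the approximation is valid.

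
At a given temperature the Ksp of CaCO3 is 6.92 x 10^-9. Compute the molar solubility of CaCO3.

CaCO3(s) <=> Ca^2+ + CO3^2-
Ksp = [Ca^2+][CO3^2-]
Let s = molar solubility. Then [Ca^2+] = s and [CO3^2-] = s.
Ksp = s × s = s^2
s = (6.92 x 10^-9)^(1/2) = 8.32 × 10^-5 M

8.32 × 10^-5 M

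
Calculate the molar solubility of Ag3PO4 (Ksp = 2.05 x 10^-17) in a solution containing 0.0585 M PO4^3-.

s ≈ 2.35 × 10^-6 M

Ag3PO4(s) <=> 3 Ag^+(aq) + PO4^3-(aq)
Ksp = [Ag^+]^3[PO4^3-]
If s mol/L dissolves here, [Ag^+] = 3s, [PO4^3-] = 0.0585 + s ≈ 0.0585 (Ksp is small, so little additional dissolves).
Ksp ≈ (3s)^3 × 0.0585
s = 2.35 × 10^-6 M
Check: s = 2.4 × 10^-6 ≪ 0.0585, so the approximation is valid.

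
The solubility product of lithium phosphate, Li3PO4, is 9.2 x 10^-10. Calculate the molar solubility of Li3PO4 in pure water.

s ≈ 2.4e-3 M

Li3PO4(s) <=> 3 Li^+(aq) + PO4^3-(aq)
Ksp = [Li^+]^3[PO4^3-]
With molar solubility s: [Li^+] = 3s, [PO4^3-] = s.
So Ksp = (3s)^3 × s = 27s^4
Solving, s = (9.2 x 10^-10/27)^(1/4) = 2.4 × 10^-3 M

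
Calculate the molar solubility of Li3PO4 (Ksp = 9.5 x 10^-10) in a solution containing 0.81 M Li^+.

s ≈ 1.8e-9 M

Li3PO4(s) ⇌ 3 Li^+(aq) + PO4^3-(aq)
Ksp = [Li^+]^3[PO4^3-]
Let s be the molar solubility in this solution. [Li^+] = 0.81 + 3s ≈ 0.81, [PO4^3-] = s (Ksp is small, so little additional dissolves).
Ksp ≈ (0.81)^3 × s
s = 1.8 × 10^-9 M
Check: 3s = 5.4 x 10^-9 ≪ 0.81, so the approximation is valid.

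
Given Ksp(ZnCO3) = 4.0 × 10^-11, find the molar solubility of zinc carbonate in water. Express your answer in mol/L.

s = 6.3 × 10^-6 M

ZnCO3(s) <=> Zn^2+(aq) + CO3^2-(aq)
Ksp = [Zn^2+][CO3^2-]
If s mol/L of ZnCO3 dissolves, [Zn^2+] = s and [CO3^2-] = s.
Ksp = s^2
s = (4.0 × 10^-11)^(1/2) = 6.3 x 10^-6 M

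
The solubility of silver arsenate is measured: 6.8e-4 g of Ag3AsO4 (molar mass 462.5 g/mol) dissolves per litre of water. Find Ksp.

Ksp ≈ 1.3 × 10^-22

Molar solubility s = (6.8 × 10^-4 g/L) / (462.5 g/mol) = 1.47 × 10^-6 M.
Ag3AsO4(s) <=> 3 Ag^+ + AsO4^3-
If s mol/L of Ag3AsO4 dissolves, [Ag^+] = 3s and [AsO4^3-] = s.
Ksp = [Ag^+]^3[AsO4^3-]
So Ksp = (3s)^3 × s = 27s^4
With s = 1.47 × 10^-6: Ksp = 1.3 x 10^-22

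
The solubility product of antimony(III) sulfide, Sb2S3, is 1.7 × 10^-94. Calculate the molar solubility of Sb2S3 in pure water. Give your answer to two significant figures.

Sb2S3(s) ⇌ 2 Sb^3+(aq) + 3 S^2-(aq)
Ksp = [Sb^3+]^2[S^2-]^3
For each mole of Sb2S3 that dissolves: [Sb^3+] = 2s, [S^2-] = 3s.
So Ksp = (2s)^2 × (3s)^3 = 108s^5
s = (1.7 × 10^-94 / 108)^(1/5) = 6.9 × 10^-20 M

s ≈ 6.9e-20 M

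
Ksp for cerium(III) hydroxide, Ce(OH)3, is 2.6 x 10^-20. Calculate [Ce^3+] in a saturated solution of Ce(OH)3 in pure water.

Ce(OH)3(s) ⇌ Ce^3+(aq) + 3 OH^-(aq)
Ksp = [Ce^3+][OH^-]^3
With molar solubility s: [Ce^3+] = s, [OH^-] = 3s.
Substituting: Ksp = s(3s)^3 = 27s^4
s^4 = 2.6 x 10^-20 / 27, so s = 5.57 x 10^-6 M
[Ce^3+] = s = 5.6 x 10^-6 M

5.6 x 10^-6 M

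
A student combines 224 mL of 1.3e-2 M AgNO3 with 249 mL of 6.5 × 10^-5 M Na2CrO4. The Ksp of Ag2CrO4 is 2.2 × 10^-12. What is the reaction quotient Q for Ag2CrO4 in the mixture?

Q ≈ 1.3e-9

Total volume = 224 + 249 = 473 mL.
[Ag^+] = 1.3 × 10^-2 × (224/473) = 6.16 × 10^-3 M
[CrO4^2-] = 6.5 × 10^-5 × (249/473) = 3.42 × 10^-5 M
Ag2CrO4(s) ⇌ 2 Ag^+ + CrO4^2-, so Q = [Ag^+]^2[CrO4^2-]
Q = (6.16 × 10^-3)^2(3.42 x 10^-5) = 1.3 x 10^-9
Q > Ksp, so Ag2CrO4 will precipitate.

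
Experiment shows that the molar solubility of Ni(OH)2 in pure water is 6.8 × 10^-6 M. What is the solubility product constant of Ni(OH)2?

1.3e-15

Ni(OH)2(s) ⇌ Ni^2+ + 2 OH^-
If s mol/L of Ni(OH)2 dissolves, [Ni^2+] = s and [OH^-] = 2s.
Ksp = [Ni^2+][OH^-]^2
So Ksp = s × (2s)^2 = 4s^3
With s = 6.8 x 10^-6: Ksp = 1.3 x 10^-15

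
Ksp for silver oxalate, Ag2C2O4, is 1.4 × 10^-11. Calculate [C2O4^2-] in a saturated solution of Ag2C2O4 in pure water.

[C2O4^2-] ≈ 1.5e-4 M

Ag2C2O4(s) ⇌ 2 Ag^+(aq) + C2O4^2-(aq)
Ksp = [Ag^+]^2[C2O4^2-]
Let s = molar solubility. Then [Ag^+] = 2s and [C2O4^2-] = s.
Ksp = (2s)^2s = 4s^3
s = (1.4 × 10^-11 / 4)^(1/3) = 1.52 × 10^-4 M
[C2O4^2-] = s = 1.5 × 10^-4 M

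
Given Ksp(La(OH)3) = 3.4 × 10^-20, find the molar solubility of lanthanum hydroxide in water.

s = 6.0 × 10^-6 M

La(OH)3(s) <=> La^3+ + 3 OH^-
Ksp = [La^3+][OH^-]^3
For each mole of La(OH)3 that dissolves: [La^3+] = s, [OH^-] = 3s.
Substituting: Ksp = s(3s)^3 = 27s^4
Solving, s = (3.4 × 10^-20/27)^(1/4) = 6.0 × 10^-6 M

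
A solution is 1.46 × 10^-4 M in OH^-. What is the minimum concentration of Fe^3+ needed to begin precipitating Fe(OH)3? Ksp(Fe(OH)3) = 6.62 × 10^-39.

Fe(OH)3(s) ⇌ Fe^3+ + 3 OH^-
Ksp = [Fe^3+][OH^-]^3
Precipitation begins when Q = Ksp. With [OH^-] = 1.46 × 10^-4 M:
6.62 × 10^-39 = (1.46 × 10^-4)^3 × [Fe^3+]
[Fe^3+] = (6.62 × 10^-39 / 3.112 × 10^-12) = 2.13 × 10^-27 M

[Fe^3+] = 2.13 x 10^-27 M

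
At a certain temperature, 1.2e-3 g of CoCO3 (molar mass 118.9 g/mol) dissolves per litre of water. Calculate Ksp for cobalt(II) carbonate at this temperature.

Ksp = 1.0e-10

Molar solubility s = (1.2 x 10^-3 g/L) / (118.9 g/mol) = 1.01 × 10^-5 M.
CoCO3(s) ⇌ Co^2+(aq) + CO3^2-(aq)
With molar solubility s: [Co^2+] = s, [CO3^2-] = s.
Ksp = [Co^2+][CO3^2-]
Ksp = s × s = s^2
Ksp = (1.01 × 10^-5)^2 = 1.0 × 10^-10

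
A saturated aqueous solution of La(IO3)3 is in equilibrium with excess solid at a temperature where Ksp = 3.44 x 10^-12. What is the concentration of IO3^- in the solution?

La(IO3)3(s) ⇌ La^3+ + 3 IO3^-
Ksp = [La^3+][IO3^-]^3
If s mol/L of La(IO3)3 dissolves, [La^3+] = s and [IO3^-] = 3s.
Substituting: Ksp = s(3s)^3 = 27s^4
Solving, s = (3.44 x 10^-12/27)^(1/4) = 5.974 × 10^-4 M
[IO3^-] = 3s = 1.79 x 10^-3 M

[IO3^-] = 1.79e-3 M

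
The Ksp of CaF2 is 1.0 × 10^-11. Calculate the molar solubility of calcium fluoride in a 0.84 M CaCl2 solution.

CaF2(s) <=> Ca^2+ + 2 F^-
Ksp = [Ca^2+][F^-]^2
Let s = moles of CaF2 that dissolve per litre. [Ca^2+] = 0.84 + s ≈ 0.84, [F^-] = 2s (since Ca^2+ from CaCl2 dominates).
Ksp ≈ 0.84 × (2s)^2
s = 1.7 x 10^-6 M
Check: s = 1.7 x 10^-6 ≪ 0.84, so the approximation is valid.

1.7 × 10^-6 M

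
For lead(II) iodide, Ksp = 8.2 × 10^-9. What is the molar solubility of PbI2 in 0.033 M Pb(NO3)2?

PbI2(s) ⇌ Pb^2+ + 2 I^-
Ksp = [Pb^2+][I^-]^2
Let s = moles of PbI2 that dissolve per litre. [Pb^2+] = 0.033 + s ≈ 0.033, [I^-] = 2s (since Pb^2+ from Pb(NO3)2 dominates).
Ksp ≈ 0.033 × (2s)^2
s = 2.5 × 10^-4 M
Check: s = 2.5 × 10^-4 ≪ 0.033, so the approximation is valid.

2.5 × 10^-4 M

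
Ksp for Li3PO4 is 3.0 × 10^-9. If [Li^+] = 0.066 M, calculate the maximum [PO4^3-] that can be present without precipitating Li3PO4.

Li3PO4(s) ⇌ 3 Li^+ + PO4^3-
Ksp = [Li^+]^3[PO4^3-]
Precipitation begins when Q = Ksp. With [Li^+] = 0.066 M:
3.0 × 10^-9 = (0.066)^3 × [PO4^3-]
[PO4^3-] = (3.0 × 10^-9 / 2.87 x 10^-4) = 1.0 × 10^-5 M

[PO4^3-] = 1.0 × 10^-5 M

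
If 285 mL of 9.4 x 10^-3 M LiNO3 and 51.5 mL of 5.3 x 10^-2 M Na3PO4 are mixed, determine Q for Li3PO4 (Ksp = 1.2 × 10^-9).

4.1e-9

Total volume = 285 + 51.5 = 336.5 mL.
[Li^+] = 9.4 x 10^-3 × (285/336.5) = 7.96 × 10^-3 M
[PO4^3-] = 5.3 × 10^-2 × (51.5/336.5) = 8.11 × 10^-3 M
Li3PO4(s) ⇌ 3 Li^+(aq) + PO4^3-(aq), so Q = [Li^+]^3[PO4^3-]
Q = (7.96 × 10^-3)^3(8.11 × 10^-3) = 4.1 × 10^-9
Q > Ksp, so Li3PO4 will precipitate.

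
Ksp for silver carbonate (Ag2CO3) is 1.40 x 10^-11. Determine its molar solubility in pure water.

s ≈ 1.52 × 10^-4 M

Ag2CO3(s) <=> 2 Ag^+(aq) + CO3^2-(aq)
Ksp = [Ag^+]^2[CO3^2-]
Let s = molar solubility. Then [Ag^+] = 2s and [CO3^2-] = s.
Substituting: Ksp = (2s)^2s = 4s^3
s^3 = 1.40 x 10^-11 / 4, so s = 1.52 × 10^-4 M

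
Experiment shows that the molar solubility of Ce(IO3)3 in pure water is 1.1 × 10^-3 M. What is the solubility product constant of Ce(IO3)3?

Ksp = 4.0e-11

Ce(IO3)3(s) ⇌ Ce^3+(aq) + 3 IO3^-(aq)
With molar solubility s: [Ce^3+] = s, [IO3^-] = 3s.
Ksp = [Ce^3+][IO3^-]^3
Substituting: Ksp = s(3s)^3 = 27s^4
With s = 1.1 × 10^-3: Ksp = 4.0 × 10^-11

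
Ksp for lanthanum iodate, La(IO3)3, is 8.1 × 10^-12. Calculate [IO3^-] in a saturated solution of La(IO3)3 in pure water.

La(IO3)3(s) ⇌ La^3+(aq) + 3 IO3^-(aq)
Ksp = [La^3+][IO3^-]^3
Let s = molar solubility. Then [La^3+] = s and [IO3^-] = 3s.
Ksp = s(3s)^3 = 27s^4
s^4 = 8.1 × 10^-12 / 27, so s = 7.40 × 10^-4 M
[IO3^-] = 3s = 2.2 × 10^-3 M

[IO3^-] = 2.2 x 10^-3 M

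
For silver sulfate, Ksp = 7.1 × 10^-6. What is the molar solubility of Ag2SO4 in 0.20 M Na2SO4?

Ag2SO4(s) ⇌ 2 Ag^+ + SO4^2-
Ksp = [Ag^+]^2[SO4^2-]
Let s be the molar solubility in this solution. [Ag^+] = 2s, [SO4^2-] = 0.20 + s ≈ 0.20 (since SO4^2- from Na2SO4 dominates).
Ksp ≈ (2s)^2 × 0.20
s = 3.0 x 10^-3 M
Check: s = 3.0 × 10^-3 ≪ 0.20, so the approximation is valid.

3.0 x 10^-3 M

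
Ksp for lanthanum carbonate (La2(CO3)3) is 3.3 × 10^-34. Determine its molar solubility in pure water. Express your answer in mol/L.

La2(CO3)3(s) ⇌ 2 La^3+ + 3 CO3^2-
Ksp = [La^3+]^2[CO3^2-]^3
With molar solubility s: [La^3+] = 2s, [CO3^2-] = 3s.
So Ksp = (2s)^2 × (3s)^3 = 108s^5
Solving, s = (3.3 × 10^-34/108)^(1/5) = 7.9 × 10^-8 M

7.9e-8 M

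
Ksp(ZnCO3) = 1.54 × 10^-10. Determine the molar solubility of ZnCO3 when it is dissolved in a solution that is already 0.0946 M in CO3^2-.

1.63e-9 M

ZnCO3(s) ⇌ Zn^2+ + CO3^2-
Ksp = [Zn^2+][CO3^2-]
Let s = moles of ZnCO3 that dissolve per litre. [Zn^2+] = s, [CO3^2-] = 0.0946 + s ≈ 0.0946 (since the CO3^2- already present dominates).
Ksp ≈ s × 0.0946
s = 1.63 × 10^-9 M
Check: s = 1.6 x 10^-9 ≪ 0.0946, so the approximation is valid.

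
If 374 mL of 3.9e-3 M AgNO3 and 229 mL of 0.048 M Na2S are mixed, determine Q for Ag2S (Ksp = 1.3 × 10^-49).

Total volume = 374 + 229 = 603 mL.
[Ag^+] = 3.9 × 10^-3 × (374/603) = 2.42 x 10^-3 M
[S^2-] = 4.8 x 10^-2 × (229/603) = 1.82 x 10^-2 M
Ag2S(s) <=> 2 Ag^+(aq) + S^2-(aq), so Q = [Ag^+]^2[S^2-]
Q = (2.42 x 10^-3)^2(1.82 × 10^-2) = 1.1 x 10^-7
Q > Ksp, so Ag2S will precipitate.

Q = 1.1 × 10^-7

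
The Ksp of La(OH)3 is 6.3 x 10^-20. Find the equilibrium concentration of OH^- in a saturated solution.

La(OH)3(s) ⇌ La^3+(aq) + 3 OH^-(aq)
Ksp = [La^3+][OH^-]^3
With molar solubility s: [La^3+] = s, [OH^-] = 3s.
Ksp = s(3s)^3 = 27s^4
s^4 = 6.3 x 10^-20 / 27, so s = 6.95 × 10^-6 M
[OH^-] = 3s = 2.1 × 10^-5 M

[OH^-] = 2.1 x 10^-5 M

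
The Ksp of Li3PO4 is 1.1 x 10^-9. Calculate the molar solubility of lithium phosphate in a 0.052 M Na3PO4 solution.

9.2 × 10^-4 M

Li3PO4(s) ⇌ 3 Li^+ + PO4^3-
Ksp = [Li^+]^3[PO4^3-]
Let s be the molar solubility in this solution. [Li^+] = 3s, [PO4^3-] = 0.052 + s ≈ 0.052 (common-ion effect: PO4^3- is already 0.052 M).
Ksp ≈ (3s)^3 × 0.052
s = 9.2 × 10^-4 M
Check: s = 9.2 x 10^-4 ≪ 0.052, so the approximation is valid.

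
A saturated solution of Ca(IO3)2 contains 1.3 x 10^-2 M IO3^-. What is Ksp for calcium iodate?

Ca(IO3)2(s) ⇌ Ca^2+ + 2 IO3^-
Stoichiometry gives [Ca^2+] = (1/2)[IO3^-] = 6.50 × 10^-3 M.
Ksp = [Ca^2+][IO3^-]^2
Ksp = 6.50 × 10^-3 × (1.3 × 10^-2)^2 = 1.1 x 10^-6

Ksp ≈ 1.1 × 10^-6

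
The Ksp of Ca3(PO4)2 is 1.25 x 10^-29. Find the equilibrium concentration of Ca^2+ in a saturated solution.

[Ca^2+] ≈ 1.95 × 10^-6 M

Ca3(PO4)2(s) ⇌ 3 Ca^2+ + 2 PO4^3-
Ksp = [Ca^2+]^3[PO4^3-]^2
For each mole of Ca3(PO4)2 that dissolves: [Ca^2+] = 3s, [PO4^3-] = 2s.
So Ksp = (3s)^3 × (2s)^2 = 108s^5
s = (1.25 x 10^-29 / 108)^(1/5) = 6.497 x 10^-7 M
[Ca^2+] = 3s = 1.95 × 10^-6 M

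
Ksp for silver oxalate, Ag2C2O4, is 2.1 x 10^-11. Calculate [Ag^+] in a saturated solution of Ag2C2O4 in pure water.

3.5 × 10^-4 M

Ag2C2O4(s) ⇌ 2 Ag^+ + C2O4^2-
Ksp = [Ag^+]^2[C2O4^2-]
If s mol/L of Ag2C2O4 dissolves, [Ag^+] = 2s and [C2O4^2-] = s.
Ksp = (2s)^2s = 4s^3
Solving, s = (2.1 x 10^-11/4)^(1/3) = 1.74 × 10^-4 M
[Ag^+] = 2s = 3.5 x 10^-4 M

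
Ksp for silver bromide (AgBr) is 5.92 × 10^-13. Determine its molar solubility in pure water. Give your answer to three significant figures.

AgBr(s) ⇌ Ag^+ + Br^-
Ksp = [Ag^+][Br^-]
For each mole of AgBr that dissolves: [Ag^+] = s, [Br^-] = s.
Ksp = s × s = s^2
s = (5.92 × 10^-13)^(1/2) = 7.69 x 10^-7 M

7.69 x 10^-7 M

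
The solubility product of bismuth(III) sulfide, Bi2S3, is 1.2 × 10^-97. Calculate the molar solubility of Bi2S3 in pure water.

s = 1.6e-20 M

Bi2S3(s) ⇌ 2 Bi^3+(aq) + 3 S^2-(aq)
Ksp = [Bi^3+]^2[S^2-]^3
With molar solubility s: [Bi^3+] = 2s, [S^2-] = 3s.
Ksp = (2s)^2(3s)^3 = 108s^5
s^5 = 1.2 × 10^-97 / 108, so s = 1.6 × 10^-20 M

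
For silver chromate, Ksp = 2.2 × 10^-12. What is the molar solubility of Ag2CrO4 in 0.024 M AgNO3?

Ag2CrO4(s) ⇌ 2 Ag^+(aq) + CrO4^2-(aq)
Ksp = [Ag^+]^2[CrO4^2-]
If s mol/L dissolves here, [Ag^+] = 0.024 + 2s ≈ 0.024, [CrO4^2-] = s (common-ion effect: Ag^+ is already 0.024 M).
Ksp ≈ (0.024)^2 × s
s = 3.8 x 10^-9 M
Check: 2s = 7.6 x 10^-9 ≪ 0.024, so the approximation is valid.

3.8 × 10^-9 M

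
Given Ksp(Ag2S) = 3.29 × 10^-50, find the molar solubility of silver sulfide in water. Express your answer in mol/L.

s ≈ 2.02e-17 M

Ag2S(s) ⇌ 2 Ag^+ + S^2-
Ksp = [Ag^+]^2[S^2-]
For each mole of Ag2S that dissolves: [Ag^+] = 2s, [S^2-] = s.
Ksp = (2s)^2s = 4s^3
Solving, s = (3.29 × 10^-50/4)^(1/3) = 2.02 × 10^-17 M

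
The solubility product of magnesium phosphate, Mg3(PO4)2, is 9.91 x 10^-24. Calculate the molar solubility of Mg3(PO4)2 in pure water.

s ≈ 9.83 × 10^-6 M

Mg3(PO4)2(s) <=> 3 Mg^2+(aq) + 2 PO4^3-(aq)
Ksp = [Mg^2+]^3[PO4^3-]^2
Let s = molar solubility. Then [Mg^2+] = 3s and [PO4^3-] = 2s.
Substituting: Ksp = (3s)^3(2s)^2 = 108s^5
s^5 = 9.91 x 10^-24 / 108, so s = 9.83 × 10^-6 M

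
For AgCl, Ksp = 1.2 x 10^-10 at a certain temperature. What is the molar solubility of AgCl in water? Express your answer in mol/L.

AgCl(s) <=> Ag^+ + Cl^-
Ksp = [Ag^+][Cl^-]
For each mole of AgCl that dissolves: [Ag^+] = s, [Cl^-] = s.
Ksp = s^2
s = √(1.2 x 10^-10) = 1.1 × 10^-5 M

s ≈ 1.1 × 10^-5 M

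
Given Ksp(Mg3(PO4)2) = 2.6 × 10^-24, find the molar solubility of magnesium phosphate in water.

s ≈ 7.5 × 10^-6 M

Mg3(PO4)2(s) ⇌ 3 Mg^2+ + 2 PO4^3-
Ksp = [Mg^2+]^3[PO4^3-]^2
Let s = molar solubility. Then [Mg^2+] = 3s and [PO4^3-] = 2s.
So Ksp = (3s)^3 × (2s)^2 = 108s^5
Solving, s = (2.6 × 10^-24/108)^(1/5) = 7.5 x 10^-6 M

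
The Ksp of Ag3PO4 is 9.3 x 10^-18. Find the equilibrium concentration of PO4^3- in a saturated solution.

Ag3PO4(s) ⇌ 3 Ag^+(aq) + PO4^3-(aq)
Ksp = [Ag^+]^3[PO4^3-]
Let s = molar solubility. Then [Ag^+] = 3s and [PO4^3-] = s.
So Ksp = (3s)^3 × s = 27s^4
s = (9.3 x 10^-18 / 27)^(1/4) = 2.42 × 10^-5 M
[PO4^3-] = s = 2.4 × 10^-5 M

[PO4^3-] = 2.4 x 10^-5 M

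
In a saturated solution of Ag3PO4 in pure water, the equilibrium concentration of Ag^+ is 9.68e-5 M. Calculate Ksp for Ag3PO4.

Ag3PO4(s) ⇌ 3 Ag^+(aq) + PO4^3-(aq)
Stoichiometry gives [PO4^3-] = (1/3)[Ag^+] = 3.227 x 10^-5 M.
Ksp = [Ag^+]^3[PO4^3-]
Ksp = (9.68 × 10^-5)^3 × 3.227 × 10^-5 = 2.93 × 10^-17

Ksp = 2.93 × 10^-17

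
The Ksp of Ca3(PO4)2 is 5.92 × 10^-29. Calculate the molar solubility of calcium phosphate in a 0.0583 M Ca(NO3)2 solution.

2.73 x 10^-13 M

Ca3(PO4)2(s) ⇌ 3 Ca^2+(aq) + 2 PO4^3-(aq)
Ksp = [Ca^2+]^3[PO4^3-]^2
Let s = moles of Ca3(PO4)2 that dissolve per litre. [Ca^2+] = 0.0583 + 3s ≈ 0.0583, [PO4^3-] = 2s (Ksp is small, so little additional dissolves).
Ksp ≈ (0.0583)^3 × (2s)^2
s = 2.73 × 10^-13 M
Check: 3s = 8.2 x 10^-13 ≪ 0.0583, so the approximation is valid.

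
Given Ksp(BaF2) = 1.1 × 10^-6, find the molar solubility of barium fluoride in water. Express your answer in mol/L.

s = 6.5 × 10^-3 M

BaF2(s) <=> Ba^2+(aq) + 2 F^-(aq)
Ksp = [Ba^2+][F^-]^2
Let s = molar solubility. Then [Ba^2+] = s and [F^-] = 2s.
Ksp = s(2s)^2 = 4s^3
Solving, s = (1.1 × 10^-6/4)^(1/3) = 6.5 x 10^-3 M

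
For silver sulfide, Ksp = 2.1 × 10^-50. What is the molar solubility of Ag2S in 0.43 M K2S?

Ag2S(s) ⇌ 2 Ag^+ + S^2-
Ksp = [Ag^+]^2[S^2-]
If s mol/L dissolves here, [Ag^+] = 2s, [S^2-] = 0.43 + s ≈ 0.43 (common-ion effect: S^2- is already 0.43 M).
Ksp ≈ (2s)^2 × 0.43
s = 1.1 x 10^-25 M
Check: s = 1.1 × 10^-25 ≪ 0.43, so the approximation is valid.

s ≈ 1.1e-25 M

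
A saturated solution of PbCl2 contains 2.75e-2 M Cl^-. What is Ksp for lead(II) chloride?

Ksp ≈ 1.04 x 10^-5

PbCl2(s) ⇌ Pb^2+(aq) + 2 Cl^-(aq)
Stoichiometry gives [Pb^2+] = (1/2)[Cl^-] = 1.375 × 10^-2 M.
Ksp = [Pb^2+][Cl^-]^2
Ksp = 1.375 x 10^-2 × (2.75 × 10^-2)^2 = 1.04 × 10^-5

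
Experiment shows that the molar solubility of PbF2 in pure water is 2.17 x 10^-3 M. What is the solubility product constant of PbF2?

4.09 × 10^-8

PbF2(s) <=> Pb^2+ + 2 F^-
Let s = molar solubility. Then [Pb^2+] = s and [F^-] = 2s.
Ksp = [Pb^2+][F^-]^2
Substituting: Ksp = s(2s)^2 = 4s^3
With s = 2.17 × 10^-3: Ksp = 4.09 × 10^-8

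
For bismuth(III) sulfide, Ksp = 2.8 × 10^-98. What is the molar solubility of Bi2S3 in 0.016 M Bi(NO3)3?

s ≈ 1.6 × 10^-32 M

Bi2S3(s) <=> 2 Bi^3+ + 3 S^2-
Ksp = [Bi^3+]^2[S^2-]^3
Let s be the molar solubility in this solution. [Bi^3+] = 0.016 + 2s ≈ 0.016, [S^2-] = 3s (Ksp is small, so little additional dissolves).
Ksp ≈ (0.016)^2 × (3s)^3
s = 1.6 × 10^-32 M
Check: 2s = 3.2 × 10^-32 ≪ 0.016, so the approximation is valid.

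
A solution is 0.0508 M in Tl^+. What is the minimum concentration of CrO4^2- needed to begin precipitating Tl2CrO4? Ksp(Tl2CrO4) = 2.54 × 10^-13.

Tl2CrO4(s) ⇌ 2 Tl^+(aq) + CrO4^2-(aq)
Ksp = [Tl^+]^2[CrO4^2-]
Precipitation begins when Q = Ksp. With [Tl^+] = 0.0508 M:
2.54 × 10^-13 = (0.0508)^2 × [CrO4^2-]
[CrO4^2-] = (2.54 × 10^-13 / 2.581 × 10^-3) = 9.84 x 10^-11 M

9.84 × 10^-11 M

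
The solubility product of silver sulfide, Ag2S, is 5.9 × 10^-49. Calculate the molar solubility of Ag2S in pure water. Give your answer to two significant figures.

5.3 x 10^-17 M

Ag2S(s) ⇌ 2 Ag^+ + S^2-
Ksp = [Ag^+]^2[S^2-]
Let s = molar solubility. Then [Ag^+] = 2s and [S^2-] = s.
Ksp = (2s)^2s = 4s^3
s = (5.9 × 10^-49 / 4)^(1/3) = 5.3 × 10^-17 M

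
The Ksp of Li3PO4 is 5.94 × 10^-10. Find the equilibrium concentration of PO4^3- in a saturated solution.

[PO4^3-] ≈ 2.17e-3 M

Li3PO4(s) ⇌ 3 Li^+(aq) + PO4^3-(aq)
Ksp = [Li^+]^3[PO4^3-]
With molar solubility s: [Li^+] = 3s, [PO4^3-] = s.
Substituting: Ksp = (3s)^3s = 27s^4
s^4 = 5.94 × 10^-10 / 27, so s = 2.166 x 10^-3 M
[PO4^3-] = s = 2.17 x 10^-3 M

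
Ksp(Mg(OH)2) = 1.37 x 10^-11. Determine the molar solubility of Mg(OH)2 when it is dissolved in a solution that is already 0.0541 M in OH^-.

Mg(OH)2(s) ⇌ Mg^2+(aq) + 2 OH^-(aq)
Ksp = [Mg^2+][OH^-]^2
If s mol/L dissolves here, [Mg^2+] = s, [OH^-] = 0.0541 + 2s ≈ 0.0541 (common-ion effect: OH^- is already 0.0541 M).
Ksp ≈ s × (0.0541)^2
s = 4.68 × 10^-9 M
Check: 2s = 9.4 x 10^-9 ≪ 0.0541, so the approximation is valid.

s ≈ 4.68e-9 M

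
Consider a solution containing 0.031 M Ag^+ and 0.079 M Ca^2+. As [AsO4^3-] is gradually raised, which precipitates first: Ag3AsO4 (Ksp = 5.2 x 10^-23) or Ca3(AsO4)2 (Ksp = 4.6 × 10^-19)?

Ag3AsO4

Each salt begins to precipitate when Q = Ksp, i.e. when [AsO4^3-] reaches its threshold.
For Ag3AsO4: 5.2 x 10^-23 = (0.031)^3 × [AsO4^3-]  ⇒  [AsO4^3-] = 1.7 × 10^-18 M.
For Ca3(AsO4)2: 4.6 × 10^-19 = (0.079)^3 × [AsO4^3-]^2  ⇒  [AsO4^3-] = 3.1 × 10^-8 M.
The salt with the lower threshold [AsO4^3-] precipitates first: Ag3AsO4.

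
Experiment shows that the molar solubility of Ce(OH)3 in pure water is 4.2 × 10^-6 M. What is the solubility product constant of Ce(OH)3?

Ce(OH)3(s) ⇌ Ce^3+ + 3 OH^-
With molar solubility s: [Ce^3+] = s, [OH^-] = 3s.
Ksp = [Ce^3+][OH^-]^3
Ksp = s(3s)^3 = 27s^4
With s = 4.2 × 10^-6: Ksp = 8.4 × 10^-21

Ksp ≈ 8.4 x 10^-21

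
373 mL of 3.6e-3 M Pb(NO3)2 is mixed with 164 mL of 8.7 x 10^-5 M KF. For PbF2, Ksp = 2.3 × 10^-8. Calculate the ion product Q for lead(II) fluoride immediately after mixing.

1.8 x 10^-12

Total volume = 373 + 164 = 537 mL.
[Pb^2+] = 3.6 × 10^-3 × (373/537) = 2.50 x 10^-3 M
[F^-] = 8.7 × 10^-5 × (164/537) = 2.66 x 10^-5 M
PbF2(s) ⇌ Pb^2+(aq) + 2 F^-(aq), so Q = [Pb^2+][F^-]^2
Q = (2.50 × 10^-3)(2.66 × 10^-5)^2 = 1.8 × 10^-12
Q < Ksp, so no precipitate of PbF2 forms.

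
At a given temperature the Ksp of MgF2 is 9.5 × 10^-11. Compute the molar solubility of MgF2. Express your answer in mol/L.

s = 2.9e-4 M

MgF2(s) ⇌ Mg^2+ + 2 F^-
Ksp = [Mg^2+][F^-]^2
Let s = molar solubility. Then [Mg^2+] = s and [F^-] = 2s.
Substituting: Ksp = s(2s)^2 = 4s^3
Solving, s = (9.5 × 10^-11/4)^(1/3) = 2.9 × 10^-4 M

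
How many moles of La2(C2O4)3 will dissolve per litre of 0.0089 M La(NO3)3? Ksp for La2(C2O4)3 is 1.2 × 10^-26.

La2(C2O4)3(s) ⇌ 2 La^3+(aq) + 3 C2O4^2-(aq)
Ksp = [La^3+]^2[C2O4^2-]^3
If s mol/L dissolves here, [La^3+] = 0.0089 + 2s ≈ 0.0089, [C2O4^2-] = 3s (since La^3+ from La(NO3)3 dominates).
Ksp ≈ (0.0089)^2 × (3s)^3
s = 1.8 x 10^-8 M
Check: 2s = 3.6 × 10^-8 ≪ 0.0089, so the approximation is valid.

s = 1.8 × 10^-8 M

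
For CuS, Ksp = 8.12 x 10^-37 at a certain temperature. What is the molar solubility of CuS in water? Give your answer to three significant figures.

s ≈ 9.01e-19 M

CuS(s) ⇌ Cu^2+(aq) + S^2-(aq)
Ksp = [Cu^2+][S^2-]
If s mol/L of CuS dissolves, [Cu^2+] = s and [S^2-] = s.
Ksp = (s)(s) = s^2
s = (8.12 x 10^-37)^(1/2) = 9.01 x 10^-19 M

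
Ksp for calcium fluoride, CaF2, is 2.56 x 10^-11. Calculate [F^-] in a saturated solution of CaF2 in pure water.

[F^-] ≈ 3.71 x 10^-4 M

CaF2(s) <=> Ca^2+(aq) + 2 F^-(aq)
Ksp = [Ca^2+][F^-]^2
For each mole of CaF2 that dissolves: [Ca^2+] = s, [F^-] = 2s.
So Ksp = s × (2s)^2 = 4s^3
s = (2.56 x 10^-11 / 4)^(1/3) = 1.857 × 10^-4 M
[F^-] = 2s = 3.71 × 10^-4 M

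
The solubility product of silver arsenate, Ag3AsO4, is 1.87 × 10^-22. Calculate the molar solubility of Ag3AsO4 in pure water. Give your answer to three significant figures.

1.62 × 10^-6 M

Ag3AsO4(s) ⇌ 3 Ag^+(aq) + AsO4^3-(aq)
Ksp = [Ag^+]^3[AsO4^3-]
For each mole of Ag3AsO4 that dissolves: [Ag^+] = 3s, [AsO4^3-] = s.
So Ksp = (3s)^3 × s = 27s^4
s^4 = 1.87 × 10^-22 / 27, so s = 1.62 × 10^-6 M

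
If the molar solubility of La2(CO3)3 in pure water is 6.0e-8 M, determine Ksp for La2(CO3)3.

8.4e-35

La2(CO3)3(s) <=> 2 La^3+ + 3 CO3^2-
If s mol/L of La2(CO3)3 dissolves, [La^3+] = 2s and [CO3^2-] = 3s.
Ksp = [La^3+]^2[CO3^2-]^3
So Ksp = (2s)^2 × (3s)^3 = 108s^5
Ksp = 108 × (6.0 × 10^-8)^5 = 8.4 x 10^-35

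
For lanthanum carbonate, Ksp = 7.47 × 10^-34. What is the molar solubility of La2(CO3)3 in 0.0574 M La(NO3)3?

s = 2.03e-11 M

La2(CO3)3(s) ⇌ 2 La^3+(aq) + 3 CO3^2-(aq)
Ksp = [La^3+]^2[CO3^2-]^3
Let s = moles of La2(CO3)3 that dissolve per litre. [La^3+] = 0.0574 + 2s ≈ 0.0574, [CO3^2-] = 3s (common-ion effect: La^3+ is already 0.0574 M).
Ksp ≈ (0.0574)^2 × (3s)^3
s = 2.03 x 10^-11 M
Check: 2s = 4.1 × 10^-11 ≪ 0.0574, so the approximation is valid.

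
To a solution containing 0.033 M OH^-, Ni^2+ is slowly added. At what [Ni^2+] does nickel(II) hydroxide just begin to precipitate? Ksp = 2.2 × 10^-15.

Ni(OH)2(s) ⇌ Ni^2+(aq) + 2 OH^-(aq)
Ksp = [Ni^2+][OH^-]^2
Precipitation begins when Q = Ksp. With [OH^-] = 0.033 M:
2.2 × 10^-15 = (0.033)^2 × [Ni^2+]
[Ni^2+] = (2.2 × 10^-15 / 1.09 × 10^-3) = 2.0 × 10^-12 M

[Ni^2+] ≈ 2.0 × 10^-12 M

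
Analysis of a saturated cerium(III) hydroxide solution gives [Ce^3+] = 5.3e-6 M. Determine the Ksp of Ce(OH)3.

2.1 × 10^-20

Ce(OH)3(s) ⇌ Ce^3+(aq) + 3 OH^-(aq)
Stoichiometry gives [OH^-] = (3/1)[Ce^3+] = 1.59 x 10^-5 M.
Ksp = [Ce^3+][OH^-]^3
Ksp = 5.3 × 10^-6 × (1.59 x 10^-5)^3 = 2.1 x 10^-20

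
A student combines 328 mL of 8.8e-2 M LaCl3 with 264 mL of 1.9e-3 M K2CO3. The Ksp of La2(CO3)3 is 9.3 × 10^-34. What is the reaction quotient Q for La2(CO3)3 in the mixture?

Q = 1.4 × 10^-12

Total volume = 328 + 264 = 592 mL.
[La^3+] = 8.8 × 10^-2 × (328/592) = 4.88 × 10^-2 M
[CO3^2-] = 1.9 × 10^-3 × (264/592) = 8.47 × 10^-4 M
La2(CO3)3(s) <=> 2 La^3+ + 3 CO3^2-, so Q = [La^3+]^2[CO3^2-]^3
Q = (4.88 × 10^-2)^2(8.47 x 10^-4)^3 = 1.4 × 10^-12
Q > Ksp, so La2(CO3)3 will precipitate.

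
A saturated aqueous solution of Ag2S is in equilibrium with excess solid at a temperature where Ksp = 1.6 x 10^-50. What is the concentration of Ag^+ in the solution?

[Ag^+] = 3.2 x 10^-17 M

Ag2S(s) <=> 2 Ag^+(aq) + S^2-(aq)
Ksp = [Ag^+]^2[S^2-]
For each mole of Ag2S that dissolves: [Ag^+] = 2s, [S^2-] = s.
Ksp = (2s)^2s = 4s^3
s^3 = 1.6 x 10^-50 / 4, so s = 1.59 × 10^-17 M
[Ag^+] = 2s = 3.2 × 10^-17 M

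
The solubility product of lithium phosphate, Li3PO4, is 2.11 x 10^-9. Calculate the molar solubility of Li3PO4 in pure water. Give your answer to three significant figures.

2.97e-3 M

Li3PO4(s) <=> 3 Li^+(aq) + PO4^3-(aq)
Ksp = [Li^+]^3[PO4^3-]
If s mol/L of Li3PO4 dissolves, [Li^+] = 3s and [PO4^3-] = s.
So Ksp = (3s)^3 × s = 27s^4
s = (2.11 x 10^-9 / 27)^(1/4) = 2.97 × 10^-3 M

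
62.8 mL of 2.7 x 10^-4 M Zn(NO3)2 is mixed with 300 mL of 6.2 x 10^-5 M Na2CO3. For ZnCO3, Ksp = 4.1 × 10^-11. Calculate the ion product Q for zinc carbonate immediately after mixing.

2.4e-9

Total volume = 62.8 + 300 = 362.8 mL.
[Zn^2+] = 2.7 × 10^-4 × (62.8/362.8) = 4.67 × 10^-5 M
[CO3^2-] = 6.2 × 10^-5 × (300/362.8) = 5.13 x 10^-5 M
ZnCO3(s) ⇌ Zn^2+ + CO3^2-, so Q = [Zn^2+][CO3^2-]
Q = (4.67 × 10^-5)(5.13 x 10^-5) = 2.4 × 10^-9
Q > Ksp, so ZnCO3 will precipitate.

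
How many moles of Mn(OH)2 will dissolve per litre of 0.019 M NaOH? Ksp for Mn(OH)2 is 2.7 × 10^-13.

Mn(OH)2(s) ⇌ Mn^2+(aq) + 2 OH^-(aq)
Ksp = [Mn^2+][OH^-]^2
If s mol/L dissolves here, [Mn^2+] = s, [OH^-] = 0.019 + 2s ≈ 0.019 (since OH^- from NaOH dominates).
Ksp ≈ s × (0.019)^2
s = 7.5 × 10^-10 M
Check: 2s = 1.5 × 10^-9 ≪ 0.019, so the approximation is valid.

s = 7.5 x 10^-10 M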